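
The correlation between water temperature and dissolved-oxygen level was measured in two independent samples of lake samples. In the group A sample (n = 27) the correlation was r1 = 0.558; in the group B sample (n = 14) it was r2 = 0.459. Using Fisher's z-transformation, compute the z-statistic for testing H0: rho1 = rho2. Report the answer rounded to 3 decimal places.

z1 = atanh(0.558) = 0.629924,  z2 = atanh(0.459) = 0.496044
SE = √(1/(n1−3) + 1/(n2−3)) = √(1/24 + 1/11) = √(0.0416667 + 0.0909091) = √0.1325758 = 0.364110
z = (z1 − z2)/SE = (0.629924 − 0.496044) / 0.364110 = 0.133880 / 0.364110 = 0.368

0.368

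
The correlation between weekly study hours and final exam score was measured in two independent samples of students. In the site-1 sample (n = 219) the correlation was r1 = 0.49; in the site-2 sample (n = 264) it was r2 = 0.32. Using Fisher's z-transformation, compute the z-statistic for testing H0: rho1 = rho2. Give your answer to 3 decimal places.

z1 = atanh(0.49) = 0.536060,  z2 = atanh(0.32) = 0.331647
SE = √(1/(n1−3) + 1/(n2−3)) = √(1/216 + 1/261) = √(0.0046296 + 0.0038314) = √0.0084610 = 0.091984
z = (z1 − z2)/SE = (0.536060 − 0.331647) / 0.091984 = 0.204413 / 0.091984 = 2.222

2.222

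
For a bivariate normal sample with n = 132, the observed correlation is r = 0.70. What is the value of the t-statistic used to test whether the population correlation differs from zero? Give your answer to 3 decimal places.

11.176

t = r·√(n−2) / √(1−r²) with r = 0.70, n = 132
  = 0.70·√130 / √(1 − 0.4900)
  = 0.70·11.401754 / 0.714143
  = 7.981228 / 0.714143 = 11.176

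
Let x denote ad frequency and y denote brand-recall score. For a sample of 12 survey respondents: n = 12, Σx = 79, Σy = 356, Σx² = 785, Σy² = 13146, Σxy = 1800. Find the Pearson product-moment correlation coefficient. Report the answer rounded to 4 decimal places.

-0.6570

Numerator: nΣxy − (Σx)(Σy) = 12·1800 − (79)(356) = -6524
Denominator: √[(nΣx²−(Σx)²)(nΣy²−(Σy)²)]
  nΣx²−(Σx)² = 12·785 − 6241 = 3179;  nΣy²−(Σy)² = 12·13146 − 126736 = 31016
  √(3179·31016) = √98599864 = 9929.7464
r = -6524 / 9929.7464 = -0.6570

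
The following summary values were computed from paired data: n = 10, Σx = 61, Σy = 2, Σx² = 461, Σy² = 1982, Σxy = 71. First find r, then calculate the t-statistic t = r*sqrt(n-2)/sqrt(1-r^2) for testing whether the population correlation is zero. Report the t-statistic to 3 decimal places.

S_xy = nΣxy − ΣxΣy = 10·71 − 61·2 = 710 − 122 = 588
S_xx = nΣx² − (Σx)² = 10·461 − 61² = 4610 − 3721 = 889
S_yy = nΣy² − (Σy)² = 10·1982 − 2² = 19820 − 4 = 19816
r = S_xy / √(S_xx·S_yy) = 588 / √(889·19816) = 588 / √17616424 = 588 / 4197.1924 = 0.1401
t = r·√(n−2)/√(1−r²) = 0.1401·√8 / √(1−0.019628) = 0.396263 / 0.990137 = 0.400

0.400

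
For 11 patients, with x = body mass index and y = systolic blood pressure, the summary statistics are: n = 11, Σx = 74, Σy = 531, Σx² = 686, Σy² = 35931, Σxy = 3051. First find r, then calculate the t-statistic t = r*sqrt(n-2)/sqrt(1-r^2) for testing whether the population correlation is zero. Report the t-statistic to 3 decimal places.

-1.211

S_xy = nΣxy − ΣxΣy = 11·3051 − 74·531 = 33561 − 39294 = -5733
S_xx = nΣx² − (Σx)² = 11·686 − 74² = 7546 − 5476 = 2070
S_yy = nΣy² − (Σy)² = 11·35931 − 531² = 395241 − 281961 = 113280
r = S_xy / √(S_xx·S_yy) = -5733 / √(2070·113280) = -5733 / √234489600 = -5733 / 15313.0533 = -0.3744
t = r·√(n−2)/√(1−r²) = -0.3744·√9 / √(1−0.140175) = -1.123200 / 0.927267 = -1.211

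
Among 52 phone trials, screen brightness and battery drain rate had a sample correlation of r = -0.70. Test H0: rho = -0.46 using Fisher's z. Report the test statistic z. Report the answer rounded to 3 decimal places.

z_r = atanh(-0.70) = -0.867301,  z_0 = atanh(-0.46) = -0.497311
SE = 1/√(n−3) = 1/√49 = 0.142857
z = (z_r − z_0)/SE = (-0.867301 − (-0.497311)) / 0.142857 = -0.369990 / 0.142857 = -2.590

-2.590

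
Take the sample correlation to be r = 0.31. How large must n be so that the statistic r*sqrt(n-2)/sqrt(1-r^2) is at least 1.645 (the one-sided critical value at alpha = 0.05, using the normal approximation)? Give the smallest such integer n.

Need r·√(n−2)/√(1−r²) ≥ 1.645
√(n−2) ≥ 1.645·√(1−0.0961) / 0.31 = 1.645·0.950737 / 0.31 = 5.0450
n−2 ≥ 25.4520  ⇒  n ≥ 27.4520
Smallest integer n = 28

28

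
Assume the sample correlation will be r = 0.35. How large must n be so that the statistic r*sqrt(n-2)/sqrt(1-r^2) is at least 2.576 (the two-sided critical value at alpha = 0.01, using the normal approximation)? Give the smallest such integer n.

50

Need r·√(n−2)/√(1−r²) ≥ 2.576
√(n−2) ≥ 2.576·√(1−0.1225) / 0.35 = 2.576·0.936750 / 0.35 = 6.8945
n−2 ≥ 47.5341  ⇒  n ≥ 49.5341
Smallest integer n = 50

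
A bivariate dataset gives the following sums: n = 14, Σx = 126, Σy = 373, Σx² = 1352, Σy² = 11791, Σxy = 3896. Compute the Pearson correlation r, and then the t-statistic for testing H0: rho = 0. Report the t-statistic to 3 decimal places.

Numerator: nΣxy − (Σx)(Σy) = 14·3896 − (126)(373) = 7546
Denominator: √[(nΣx²−(Σx)²)(nΣy²−(Σy)²)]
  nΣx²−(Σx)² = 14·1352 − 15876 = 3052;  nΣy²−(Σy)² = 14·11791 − 139129 = 25945
  √(3052·25945) = √79184140 = 8898.5471
r = 7546 / 8898.5471 = 0.8480
t = r·√(n−2)/√(1−r²) = 0.8480·√12 / √(1−0.719104) = 2.937558 / 0.529996 = 5.543

5.543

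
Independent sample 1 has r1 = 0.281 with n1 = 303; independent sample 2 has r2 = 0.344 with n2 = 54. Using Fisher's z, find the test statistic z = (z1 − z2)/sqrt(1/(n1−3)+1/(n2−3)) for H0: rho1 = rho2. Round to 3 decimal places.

-0.461

z1 = atanh(0.281) = 0.288767,  z2 = atanh(0.344) = 0.358622
SE = √(1/(n1−3) + 1/(n2−3)) = √(1/300 + 1/51) = √(0.0033333 + 0.0196078) = √0.0229411 = 0.151463
z = (z1 − z2)/SE = (0.288767 − 0.358622) / 0.151463 = -0.069855 / 0.151463 = -0.461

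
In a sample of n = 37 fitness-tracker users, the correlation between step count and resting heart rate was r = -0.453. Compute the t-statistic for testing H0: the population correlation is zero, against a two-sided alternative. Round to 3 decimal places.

1 − r² = 1 − 0.205209 = 0.794791;  √(1−r²) = 0.891511
√(n−2) = √35 = 5.916080
t = r·√(n−2)/√(1−r²) = -0.453 · 5.916080 / 0.891511 = -3.006

-3.006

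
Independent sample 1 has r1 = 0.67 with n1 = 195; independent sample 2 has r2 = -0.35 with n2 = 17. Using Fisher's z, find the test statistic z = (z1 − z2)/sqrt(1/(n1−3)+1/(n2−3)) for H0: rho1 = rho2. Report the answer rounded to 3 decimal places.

4.249

z1 = atanh(0.67) = 0.810743,  z2 = atanh(-0.35) = -0.365444
SE = √(1/(n1−3) + 1/(n2−3)) = √(1/192 + 1/14) = √(0.0052083 + 0.0714286) = √0.0766369 = 0.276834
z = (z1 − z2)/SE = (0.810743 − (-0.365444)) / 0.276834 = 1.176187 / 0.276834 = 4.249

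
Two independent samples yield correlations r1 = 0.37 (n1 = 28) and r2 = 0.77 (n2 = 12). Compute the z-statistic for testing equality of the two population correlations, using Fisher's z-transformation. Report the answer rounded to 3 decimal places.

z1 = atanh(0.37) = 0.388423,  z2 = atanh(0.77) = 1.020328
SE = √(1/(n1−3) + 1/(n2−3)) = √(1/25 + 1/9) = √(0.0400000 + 0.1111111) = √0.1511111 = 0.388730
z = (z1 − z2)/SE = (0.388423 − 1.020328) / 0.388730 = -0.631905 / 0.388730 = -1.626

-1.626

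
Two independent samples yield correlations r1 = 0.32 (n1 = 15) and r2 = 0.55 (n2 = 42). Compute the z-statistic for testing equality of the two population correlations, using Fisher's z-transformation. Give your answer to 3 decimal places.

-0.869

Fisher z-transforms: z1 = atanh(0.32) = 0.331647, z2 = atanh(0.55) = 0.618381; difference d = -0.286734
Var(d) = 1/12 + 1/39 = 0.0833333 + 0.0256410 = 0.1089743
z = d/√Var(d) = -0.286734 / √0.1089743 = -0.286734 / 0.330113 = -0.869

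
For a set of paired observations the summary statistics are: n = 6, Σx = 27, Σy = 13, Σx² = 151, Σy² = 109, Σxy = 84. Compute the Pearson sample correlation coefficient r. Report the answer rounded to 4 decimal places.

S_xy = nΣxy − ΣxΣy = 6·84 − 27·13 = 504 − 351 = 153
S_xx = nΣx² − (Σx)² = 6·151 − 27² = 906 − 729 = 177
S_yy = nΣy² − (Σy)² = 6·109 − 13² = 654 − 169 = 485
r = S_xy / √(S_xx·S_yy) = 153 / √(177·485) = 153 / √85845 = 153 / 292.9932 = 0.5222

0.5222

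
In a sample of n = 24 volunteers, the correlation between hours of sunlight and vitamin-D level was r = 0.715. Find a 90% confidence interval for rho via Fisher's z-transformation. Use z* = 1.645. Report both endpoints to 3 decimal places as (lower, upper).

Fisher z: z_r = atanh(r) = ½·ln((1+0.715)/(1−0.715)) = 0.897340
SE(z) = 1/√(n−3) = 1/√21 = 0.218218
90% ⇒ z* = 1.645; margin = 1.645·0.218218 = 0.358969
CI on z-scale: (0.538371, 1.256309)
Back-transform: tanh(0.538371) = 0.491754, tanh(1.256309) = 0.850043

(0.492, 0.850)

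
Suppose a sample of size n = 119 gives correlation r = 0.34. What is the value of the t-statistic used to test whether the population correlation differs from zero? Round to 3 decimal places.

3.911

t = r·√(n−2) / √(1−r²) with r = 0.34, n = 119
  = 0.34·√117 / √(1 − 0.1156)
  = 0.34·10.816654 / 0.940425
  = 3.677662 / 0.940425 = 3.911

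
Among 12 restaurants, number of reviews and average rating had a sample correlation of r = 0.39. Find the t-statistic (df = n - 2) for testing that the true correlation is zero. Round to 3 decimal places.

1.339

t = r·√(n−2) / √(1−r²) with r = 0.39, n = 12
  = 0.39·√10 / √(1 − 0.1521)
  = 0.39·3.162278 / 0.920815
  = 1.233288 / 0.920815 = 1.339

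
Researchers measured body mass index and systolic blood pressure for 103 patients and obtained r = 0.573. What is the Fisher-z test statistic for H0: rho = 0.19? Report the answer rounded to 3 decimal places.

z_r = atanh(0.573) = 0.651978,  z_0 = atanh(0.19) = 0.192337
SE = 1/√(n−3) = 1/√100 = 0.100000
z = (z_r − z_0)/SE = (0.651978 − 0.192337) / 0.100000 = 0.459641 / 0.100000 = 4.596

4.596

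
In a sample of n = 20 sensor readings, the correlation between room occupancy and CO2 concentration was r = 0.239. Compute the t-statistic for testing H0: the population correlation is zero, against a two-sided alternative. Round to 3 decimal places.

1 − r² = 1 − 0.057121 = 0.942879;  √(1−r²) = 0.971020
√(n−2) = √18 = 4.242641
t = r·√(n−2)/√(1−r²) = 0.239 · 4.242641 / 0.971020 = 1.044

1.044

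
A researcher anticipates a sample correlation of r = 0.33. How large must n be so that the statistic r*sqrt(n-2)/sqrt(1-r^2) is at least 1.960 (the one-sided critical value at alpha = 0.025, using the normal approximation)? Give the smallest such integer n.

34

r√(n−2)/√(1−r²) ≥ 1.960  ⇔  n−2 ≥ (1.960)²·(1−r²)/r²
(1−r²)/r² = (1−0.1089)/0.1089 = 8.1827
n ≥ 2 + 3.8416·8.1827 = 2 + 31.4347 = 33.4347
⌈33.4347⌉ = 34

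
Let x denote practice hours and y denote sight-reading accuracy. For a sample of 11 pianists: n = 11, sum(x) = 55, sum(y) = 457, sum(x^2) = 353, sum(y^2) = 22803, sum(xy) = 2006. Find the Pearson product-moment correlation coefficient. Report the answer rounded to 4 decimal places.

S_xy = nΣxy − ΣxΣy = 11·2006 − 55·457 = 22066 − 25135 = -3069
S_xx = nΣx² − (Σx)² = 11·353 − 55² = 3883 − 3025 = 858
S_yy = nΣy² − (Σy)² = 11·22803 − 457² = 250833 − 208849 = 41984
r = S_xy / √(S_xx·S_yy) = -3069 / √(858·41984) = -3069 / √36022272 = -3069 / 6001.8557 = -0.5113

-0.5113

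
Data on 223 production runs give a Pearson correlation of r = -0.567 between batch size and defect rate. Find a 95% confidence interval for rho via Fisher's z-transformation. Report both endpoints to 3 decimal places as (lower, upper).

(-0.650, -0.471)

z_r = atanh(-0.567) = -0.643090;  SE = 1/√(n−3) = 1/√220 = 0.067420
z-limits: -0.643090 ± 1.960·0.067420 = -0.643090 ± 0.132143 = [-0.775233, -0.510947]
ρ-limits: (tanh -0.775233, tanh -0.510947) = (-0.650, -0.471)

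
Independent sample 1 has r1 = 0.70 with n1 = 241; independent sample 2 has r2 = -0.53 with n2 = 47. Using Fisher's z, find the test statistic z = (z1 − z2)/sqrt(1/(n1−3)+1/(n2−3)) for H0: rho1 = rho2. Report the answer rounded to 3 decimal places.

z1 = atanh(0.70) = 0.867301,  z2 = atanh(-0.53) = -0.590145
SE = √(1/(n1−3) + 1/(n2−3)) = √(1/238 + 1/44) = √(0.0042017 + 0.0227273) = √0.0269290 = 0.164101
z = (z1 − z2)/SE = (0.867301 − (-0.590145)) / 0.164101 = 1.457446 / 0.164101 = 8.881

8.881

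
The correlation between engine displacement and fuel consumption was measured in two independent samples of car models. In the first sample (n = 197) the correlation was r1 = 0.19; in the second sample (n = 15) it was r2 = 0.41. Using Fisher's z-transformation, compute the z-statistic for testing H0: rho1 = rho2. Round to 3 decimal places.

-0.818

z1 = atanh(0.19) = 0.192337,  z2 = atanh(0.41) = 0.435611
SE = √(1/(n1−3) + 1/(n2−3)) = √(1/194 + 1/12) = √(0.0051546 + 0.0833333) = √0.0884879 = 0.297469
z = (z1 − z2)/SE = (0.192337 − 0.435611) / 0.297469 = -0.243274 / 0.297469 = -0.818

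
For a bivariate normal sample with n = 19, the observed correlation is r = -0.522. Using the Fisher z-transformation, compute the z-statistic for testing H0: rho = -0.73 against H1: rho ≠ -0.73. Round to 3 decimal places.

1.399

z_r = atanh(-0.522) = -0.579085,  z_0 = atanh(-0.73) = -0.928727
SE = 1/√(n−3) = 1/√16 = 0.250000
z = (z_r − z_0)/SE = (-0.579085 − (-0.928727)) / 0.250000 = 0.349642 / 0.250000 = 1.399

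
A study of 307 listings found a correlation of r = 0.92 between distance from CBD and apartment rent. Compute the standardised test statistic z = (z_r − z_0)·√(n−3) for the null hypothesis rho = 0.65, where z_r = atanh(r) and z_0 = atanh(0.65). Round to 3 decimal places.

Fisher z: atanh(0.92) = 1.589027, atanh(0.65) = 0.775299
z = (z_r − z_0)·√(n−3) = (1.589027 − 0.775299)·√304 = 0.813728 · 17.435596 = 14.188

14.188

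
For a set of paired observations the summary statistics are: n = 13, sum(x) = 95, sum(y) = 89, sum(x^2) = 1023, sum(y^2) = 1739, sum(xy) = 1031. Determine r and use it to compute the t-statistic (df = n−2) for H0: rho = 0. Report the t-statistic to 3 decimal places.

Numerator: nΣxy − (Σx)(Σy) = 13·1031 − (95)(89) = 4948
Denominator: √[(nΣx²−(Σx)²)(nΣy²−(Σy)²)]
  nΣx²−(Σx)² = 13·1023 − 9025 = 4274;  nΣy²−(Σy)² = 13·1739 − 7921 = 14686
  √(4274·14686) = √62767964 = 7922.6236
r = 4948 / 7922.6236 = 0.6245
t = r·√(n−2)/√(1−r²) = 0.6245·√11 / √(1−0.390000) = 2.071232 / 0.781025 = 2.652

2.652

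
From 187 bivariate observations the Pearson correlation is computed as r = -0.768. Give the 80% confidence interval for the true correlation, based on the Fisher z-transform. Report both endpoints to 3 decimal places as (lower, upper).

Fisher z: z_r = atanh(r) = ½·ln((1+(-0.768))/(1−(-0.768))) = -1.015433
SE(z) = 1/√(n−3) = 1/√184 = 0.073721
80% ⇒ z* = 1.282; margin = 1.282·0.073721 = 0.094510
CI on z-scale: (-1.109943, -0.920923)
Back-transform: tanh(-1.109943) = -0.804042, tanh(-0.920923) = -0.726334

(-0.804, -0.726)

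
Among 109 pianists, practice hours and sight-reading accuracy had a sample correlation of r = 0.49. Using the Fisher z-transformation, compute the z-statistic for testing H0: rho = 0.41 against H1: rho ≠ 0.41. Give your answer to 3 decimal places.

z_r = atanh(0.49) = 0.536060,  z_0 = atanh(0.41) = 0.435611
SE = 1/√(n−3) = 1/√106 = 0.097129
z = (z_r − z_0)/SE = (0.536060 − 0.435611) / 0.097129 = 0.100449 / 0.097129 = 1.034

1.034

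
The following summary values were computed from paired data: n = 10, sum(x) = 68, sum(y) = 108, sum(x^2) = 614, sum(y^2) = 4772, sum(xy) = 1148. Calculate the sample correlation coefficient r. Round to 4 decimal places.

0.5594

Numerator: nΣxy − (Σx)(Σy) = 10·1148 − (68)(108) = 4136
Denominator: √[(nΣx²−(Σx)²)(nΣy²−(Σy)²)]
  nΣx²−(Σx)² = 10·614 − 4624 = 1516;  nΣy²−(Σy)² = 10·4772 − 11664 = 36056
  √(1516·36056) = √54660896 = 7393.3008
r = 4136 / 7393.3008 = 0.5594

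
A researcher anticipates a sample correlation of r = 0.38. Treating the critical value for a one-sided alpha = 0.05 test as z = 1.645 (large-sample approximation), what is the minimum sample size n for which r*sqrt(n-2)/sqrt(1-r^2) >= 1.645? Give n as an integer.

r√(n−2)/√(1−r²) ≥ 1.645  ⇔  n−2 ≥ (1.645)²·(1−r²)/r²
(1−r²)/r² = (1−0.1444)/0.1444 = 5.9252
n ≥ 2 + 2.706025·5.9252 = 2 + 16.0337 = 18.0337
⌈18.0337⌉ = 19

19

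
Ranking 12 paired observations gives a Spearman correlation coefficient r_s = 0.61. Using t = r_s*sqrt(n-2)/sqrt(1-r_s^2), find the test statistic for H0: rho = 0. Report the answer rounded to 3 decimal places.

t = r_s·√(n−2) / √(1−r_s²) with r_s = 0.61, n = 12
  = 0.61·√10 / √(1 − 0.3721)
  = 0.61·3.162278 / 0.792401
  = 1.928990 / 0.792401 = 2.434

2.434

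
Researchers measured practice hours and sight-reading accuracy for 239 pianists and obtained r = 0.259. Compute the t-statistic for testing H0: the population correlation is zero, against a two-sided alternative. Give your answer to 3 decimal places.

t = r·√(n−2) / √(1−r²) with r = 0.259, n = 239
  = 0.259·√237 / √(1 − 0.067081)
  = 0.259·15.394804 / 0.965877
  = 3.987254 / 0.965877 = 4.128

4.128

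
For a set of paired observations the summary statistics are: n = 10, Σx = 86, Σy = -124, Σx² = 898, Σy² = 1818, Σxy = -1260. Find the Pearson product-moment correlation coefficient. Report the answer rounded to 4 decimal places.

-0.9186

S_xy = nΣxy − ΣxΣy = 10·(-1260) − 86·(-124) = -12600 − (-10664) = -1936
S_xx = nΣx² − (Σx)² = 10·898 − 86² = 8980 − 7396 = 1584
S_yy = nΣy² − (Σy)² = 10·1818 − (-124)² = 18180 − 15376 = 2804
r = S_xy / √(S_xx·S_yy) = -1936 / √(1584·2804) = -1936 / √4441536 = -1936 / 2107.4952 = -0.9186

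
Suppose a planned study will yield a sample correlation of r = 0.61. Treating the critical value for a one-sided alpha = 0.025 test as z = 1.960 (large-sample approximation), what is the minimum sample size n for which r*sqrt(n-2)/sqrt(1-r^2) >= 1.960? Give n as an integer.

9

r√(n−2)/√(1−r²) ≥ 1.960  ⇔  n−2 ≥ (1.960)²·(1−r²)/r²
(1−r²)/r² = (1−0.3721)/0.3721 = 1.6874
n ≥ 2 + 3.8416·1.6874 = 2 + 6.4823 = 8.4823
⌈8.4823⌉ = 9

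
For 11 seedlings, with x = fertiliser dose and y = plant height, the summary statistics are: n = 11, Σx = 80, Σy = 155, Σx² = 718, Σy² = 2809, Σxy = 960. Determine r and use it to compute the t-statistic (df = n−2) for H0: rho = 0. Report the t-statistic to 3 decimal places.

S_xy = nΣxy − ΣxΣy = 11·960 − 80·155 = 10560 − 12400 = -1840
S_xx = nΣx² − (Σx)² = 11·718 − 80² = 7898 − 6400 = 1498
S_yy = nΣy² − (Σy)² = 11·2809 − 155² = 30899 − 24025 = 6874
r = S_xy / √(S_xx·S_yy) = -1840 / √(1498·6874) = -1840 / √10297252 = -1840 / 3208.9332 = -0.5734
t = r·√(n−2)/√(1−r²) = -0.5734·√9 / √(1−0.328788) = -1.720200 / 0.819275 = -2.100

-2.100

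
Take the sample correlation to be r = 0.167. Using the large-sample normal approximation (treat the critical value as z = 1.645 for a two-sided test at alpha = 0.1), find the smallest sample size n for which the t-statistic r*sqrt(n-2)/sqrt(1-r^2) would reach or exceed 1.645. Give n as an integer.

Need r·√(n−2)/√(1−r²) ≥ 1.645
√(n−2) ≥ 1.645·√(1−0.027889) / 0.167 = 1.645·0.985957 / 0.167 = 9.7120
n−2 ≥ 94.3229  ⇒  n ≥ 96.3229
Smallest integer n = 97

97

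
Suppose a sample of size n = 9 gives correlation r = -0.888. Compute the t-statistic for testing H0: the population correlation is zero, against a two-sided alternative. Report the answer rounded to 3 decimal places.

-5.109

t = r·√(n−2) / √(1−r²) with r = -0.888, n = 9
  = -0.888·√7 / √(1 − 0.788544)
  = -0.888·2.645751 / 0.459843
  = -2.349427 / 0.459843 = -5.109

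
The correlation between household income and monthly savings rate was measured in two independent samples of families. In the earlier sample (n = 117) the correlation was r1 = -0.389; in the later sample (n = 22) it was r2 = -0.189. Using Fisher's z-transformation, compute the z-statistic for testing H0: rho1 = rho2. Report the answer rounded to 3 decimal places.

Fisher z-transforms: z1 = atanh(-0.389) = -0.410621, z2 = atanh(-0.189) = -0.191300; difference d = -0.219321
Var(d) = 1/114 + 1/19 = 0.0087719 + 0.0526316 = 0.0614035
z = d/√Var(d) = -0.219321 / √0.0614035 = -0.219321 / 0.247797 = -0.885

-0.885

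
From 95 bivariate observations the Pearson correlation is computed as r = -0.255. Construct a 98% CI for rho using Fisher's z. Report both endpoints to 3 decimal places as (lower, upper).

(-0.465, -0.018)

z_r = atanh(-0.255) = -0.260753;  SE = 1/√(n−3) = 1/√92 = 0.104257
z-limits: -0.260753 ± 2.326·0.104257 = -0.260753 ± 0.242502 = [-0.503255, -0.018251]
ρ-limits: (tanh -0.503255, tanh -0.018251) = (-0.465, -0.018)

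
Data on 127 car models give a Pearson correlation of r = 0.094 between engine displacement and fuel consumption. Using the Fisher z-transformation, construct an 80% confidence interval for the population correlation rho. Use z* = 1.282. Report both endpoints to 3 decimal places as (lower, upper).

(-0.021, 0.206)

Fisher z: z_r = atanh(r) = ½·ln((1+0.094)/(1−0.094)) = 0.094278
SE(z) = 1/√(n−3) = 1/√124 = 0.089803
80% ⇒ z* = 1.282; margin = 1.282·0.089803 = 0.115127
CI on z-scale: (-0.020849, 0.209405)
Back-transform: tanh(-0.020849) = -0.020846, tanh(0.209405) = 0.206397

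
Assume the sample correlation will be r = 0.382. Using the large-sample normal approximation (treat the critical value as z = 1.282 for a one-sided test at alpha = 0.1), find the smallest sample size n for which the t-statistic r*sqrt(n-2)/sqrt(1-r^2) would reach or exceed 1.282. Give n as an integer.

12

r√(n−2)/√(1−r²) ≥ 1.282  ⇔  n−2 ≥ (1.282)²·(1−r²)/r²
(1−r²)/r² = (1−0.145924)/0.145924 = 5.8529
n ≥ 2 + 1.643524·5.8529 = 2 + 9.6194 = 11.6194
⌈11.6194⌉ = 12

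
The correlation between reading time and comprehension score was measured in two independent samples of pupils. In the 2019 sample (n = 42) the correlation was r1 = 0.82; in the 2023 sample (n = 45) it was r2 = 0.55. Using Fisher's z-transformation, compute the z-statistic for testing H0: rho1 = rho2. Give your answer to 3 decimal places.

z1 = atanh(0.82) = 1.156817,  z2 = atanh(0.55) = 0.618381
SE = √(1/(n1−3) + 1/(n2−3)) = √(1/39 + 1/42) = √(0.0256410 + 0.0238095) = √0.0494505 = 0.222375
z = (z1 − z2)/SE = (1.156817 − 0.618381) / 0.222375 = 0.538436 / 0.222375 = 2.421

2.421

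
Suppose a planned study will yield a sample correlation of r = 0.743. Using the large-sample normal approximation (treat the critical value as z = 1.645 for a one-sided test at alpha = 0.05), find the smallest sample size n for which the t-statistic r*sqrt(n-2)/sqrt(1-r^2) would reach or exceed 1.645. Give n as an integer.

5

r√(n−2)/√(1−r²) ≥ 1.645  ⇔  n−2 ≥ (1.645)²·(1−r²)/r²
(1−r²)/r² = (1−0.552049)/0.552049 = 0.8114
n ≥ 2 + 2.706025·0.8114 = 2 + 2.1957 = 4.1957
⌈4.1957⌉ = 5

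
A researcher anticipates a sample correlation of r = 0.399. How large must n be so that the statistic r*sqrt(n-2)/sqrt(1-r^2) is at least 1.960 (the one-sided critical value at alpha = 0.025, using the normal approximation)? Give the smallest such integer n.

r√(n−2)/√(1−r²) ≥ 1.960  ⇔  n−2 ≥ (1.960)²·(1−r²)/r²
(1−r²)/r² = (1−0.159201)/0.159201 = 5.2814
n ≥ 2 + 3.8416·5.2814 = 2 + 20.2890 = 22.2890
⌈22.2890⌉ = 23

23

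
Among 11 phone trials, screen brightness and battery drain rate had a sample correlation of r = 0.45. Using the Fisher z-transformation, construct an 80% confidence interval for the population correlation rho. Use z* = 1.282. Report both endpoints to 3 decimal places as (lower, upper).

z_r = atanh(0.45) = 0.484700;  SE = 1/√(n−3) = 1/√8 = 0.353553
z-limits: 0.484700 ± 1.282·0.353553 = 0.484700 ± 0.453255 = [0.031445, 0.937955]
ρ-limits: (tanh 0.031445, tanh 0.937955) = (0.031, 0.734)

(0.031, 0.734)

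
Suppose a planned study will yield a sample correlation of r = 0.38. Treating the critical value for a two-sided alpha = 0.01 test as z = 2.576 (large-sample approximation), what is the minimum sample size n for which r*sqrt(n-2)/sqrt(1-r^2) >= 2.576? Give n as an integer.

42

r√(n−2)/√(1−r²) ≥ 2.576  ⇔  n−2 ≥ (2.576)²·(1−r²)/r²
(1−r²)/r² = (1−0.1444)/0.1444 = 5.9252
n ≥ 2 + 6.635776·5.9252 = 2 + 39.3183 = 41.3183
⌈41.3183⌉ = 42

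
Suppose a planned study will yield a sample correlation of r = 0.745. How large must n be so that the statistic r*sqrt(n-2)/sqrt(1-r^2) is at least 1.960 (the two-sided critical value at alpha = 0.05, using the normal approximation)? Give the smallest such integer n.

Need r·√(n−2)/√(1−r²) ≥ 1.960
√(n−2) ≥ 1.960·√(1−0.555025) / 0.745 = 1.960·0.667064 / 0.745 = 1.7550
n−2 ≥ 3.0800  ⇒  n ≥ 5.0800
Smallest integer n = 6

6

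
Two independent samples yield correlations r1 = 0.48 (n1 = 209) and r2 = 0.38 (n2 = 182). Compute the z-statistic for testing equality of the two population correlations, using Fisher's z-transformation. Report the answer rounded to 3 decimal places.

1.203

z1 = atanh(0.48) = 0.522984,  z2 = atanh(0.38) = 0.400060
SE = √(1/(n1−3) + 1/(n2−3)) = √(1/206 + 1/179) = √(0.0048544 + 0.0055866) = √0.0104410 = 0.102181
z = (z1 − z2)/SE = (0.522984 − 0.400060) / 0.102181 = 0.122924 / 0.102181 = 1.203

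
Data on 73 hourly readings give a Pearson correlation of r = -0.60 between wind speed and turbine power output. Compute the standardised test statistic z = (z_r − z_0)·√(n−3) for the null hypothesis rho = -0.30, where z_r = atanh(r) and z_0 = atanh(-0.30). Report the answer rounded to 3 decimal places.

z_r = atanh(-0.60) = -0.693147,  z_0 = atanh(-0.30) = -0.309520
SE = 1/√(n−3) = 1/√70 = 0.119523
z = (z_r − z_0)/SE = (-0.693147 − (-0.309520)) / 0.119523 = -0.383627 / 0.119523 = -3.210

-3.210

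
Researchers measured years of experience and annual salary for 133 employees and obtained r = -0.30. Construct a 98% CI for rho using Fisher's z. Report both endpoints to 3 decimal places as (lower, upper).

Fisher z: z_r = atanh(r) = ½·ln((1+(-0.30))/(1−(-0.30))) = -0.309520
SE(z) = 1/√(n−3) = 1/√130 = 0.087706
98% ⇒ z* = 2.326; margin = 2.326·0.087706 = 0.204004
CI on z-scale: (-0.513524, -0.105516)
Back-transform: tanh(-0.513524) = -0.472686, tanh(-0.105516) = -0.105126

(-0.473, -0.105)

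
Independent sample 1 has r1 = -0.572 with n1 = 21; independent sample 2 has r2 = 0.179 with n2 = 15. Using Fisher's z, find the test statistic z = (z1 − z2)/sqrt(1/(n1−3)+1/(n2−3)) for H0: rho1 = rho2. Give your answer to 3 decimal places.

z1 = atanh(-0.572) = -0.650490,  z2 = atanh(0.179) = 0.180949
SE = √(1/(n1−3) + 1/(n2−3)) = √(1/18 + 1/12) = √(0.0555556 + 0.0833333) = √0.1388889 = 0.372678
z = (z1 − z2)/SE = (-0.650490 − 0.180949) / 0.372678 = -0.831439 / 0.372678 = -2.231

-2.231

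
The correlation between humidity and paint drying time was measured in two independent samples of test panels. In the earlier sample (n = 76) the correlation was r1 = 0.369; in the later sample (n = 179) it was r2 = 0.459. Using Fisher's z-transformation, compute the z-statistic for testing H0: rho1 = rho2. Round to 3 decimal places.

Fisher z-transforms: z1 = atanh(0.369) = 0.387265, z2 = atanh(0.459) = 0.496044; difference d = -0.108779
Var(d) = 1/73 + 1/176 = 0.0136986 + 0.0056818 = 0.0193804
z = d/√Var(d) = -0.108779 / √0.0193804 = -0.108779 / 0.139214 = -0.781

-0.781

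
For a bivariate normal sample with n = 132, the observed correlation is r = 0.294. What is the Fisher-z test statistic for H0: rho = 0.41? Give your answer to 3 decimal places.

z_r = atanh(0.294) = 0.302939,  z_0 = atanh(0.41) = 0.435611
SE = 1/√(n−3) = 1/√129 = 0.088045
z = (z_r − z_0)/SE = (0.302939 − 0.435611) / 0.088045 = -0.132672 / 0.088045 = -1.507

-1.507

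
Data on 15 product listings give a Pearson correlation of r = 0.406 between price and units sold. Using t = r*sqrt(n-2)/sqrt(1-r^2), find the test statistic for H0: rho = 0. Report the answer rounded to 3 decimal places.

1.602

t = r·√(n−2) / √(1−r²) with r = 0.406, n = 15
  = 0.406·√13 / √(1 − 0.164836)
  = 0.406·3.605551 / 0.913873
  = 1.463854 / 0.913873 = 1.602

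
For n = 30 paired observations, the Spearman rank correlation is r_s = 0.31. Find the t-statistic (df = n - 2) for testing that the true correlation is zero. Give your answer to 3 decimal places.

1 − r_s² = 1 − 0.0961 = 0.9039;  √(1−r_s²) = 0.950737
√(n−2) = √28 = 5.291503
t = r_s·√(n−2)/√(1−r_s²) = 0.31 · 5.291503 / 0.950737 = 1.725

1.725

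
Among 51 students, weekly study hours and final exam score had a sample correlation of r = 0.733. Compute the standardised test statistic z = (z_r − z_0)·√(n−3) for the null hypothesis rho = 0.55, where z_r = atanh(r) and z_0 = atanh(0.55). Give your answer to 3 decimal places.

2.195

z_r = atanh(0.733) = 0.935180,  z_0 = atanh(0.55) = 0.618381
SE = 1/√(n−3) = 1/√48 = 0.144338
z = (z_r − z_0)/SE = (0.935180 − 0.618381) / 0.144338 = 0.316799 / 0.144338 = 2.195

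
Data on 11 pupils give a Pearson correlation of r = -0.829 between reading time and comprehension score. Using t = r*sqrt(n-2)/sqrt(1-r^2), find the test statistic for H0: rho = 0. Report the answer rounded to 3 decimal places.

1 − r² = 1 − 0.687241 = 0.312759;  √(1−r²) = 0.559249
√(n−2) = √9 = 3.000000
t = r·√(n−2)/√(1−r²) = -0.829 · 3.000000 / 0.559249 = -4.447

-4.447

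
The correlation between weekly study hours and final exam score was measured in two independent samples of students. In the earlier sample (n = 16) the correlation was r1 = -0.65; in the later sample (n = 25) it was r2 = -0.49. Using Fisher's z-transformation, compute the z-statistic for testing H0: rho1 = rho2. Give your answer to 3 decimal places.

-0.684

z1 = atanh(-0.65) = -0.775299,  z2 = atanh(-0.49) = -0.536060
SE = √(1/(n1−3) + 1/(n2−3)) = √(1/13 + 1/22) = √(0.0769231 + 0.0454545) = √0.1223776 = 0.349825
z = (z1 − z2)/SE = (-0.775299 − (-0.536060)) / 0.349825 = -0.239239 / 0.349825 = -0.684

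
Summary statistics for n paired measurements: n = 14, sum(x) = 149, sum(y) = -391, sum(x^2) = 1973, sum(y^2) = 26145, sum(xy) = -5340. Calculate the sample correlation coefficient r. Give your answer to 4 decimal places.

-0.4854

Numerator: nΣxy − (Σx)(Σy) = 14·(-5340) − (149)(-391) = -16501
Denominator: √[(nΣx²−(Σx)²)(nΣy²−(Σy)²)]
  nΣx²−(Σx)² = 14·1973 − 22201 = 5421;  nΣy²−(Σy)² = 14·26145 − 152881 = 213149
  √(5421·213149) = √1155480729 = 33992.3628
r = -16501 / 33992.3628 = -0.4854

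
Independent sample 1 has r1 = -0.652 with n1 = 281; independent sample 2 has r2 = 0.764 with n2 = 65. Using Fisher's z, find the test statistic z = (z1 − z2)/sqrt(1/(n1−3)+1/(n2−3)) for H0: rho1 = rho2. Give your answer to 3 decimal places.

-12.706

Fisher z-transforms: z1 = atanh(-0.652) = -0.778770, z2 = atanh(0.764) = 1.005754; difference d = -1.784524
Var(d) = 1/278 + 1/62 = 0.0035971 + 0.0161290 = 0.0197261
z = d/√Var(d) = -1.784524 / √0.0197261 = -1.784524 / 0.140450 = -12.706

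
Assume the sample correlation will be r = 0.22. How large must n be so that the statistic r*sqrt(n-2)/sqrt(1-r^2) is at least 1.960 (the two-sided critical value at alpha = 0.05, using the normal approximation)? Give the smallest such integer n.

78

r√(n−2)/√(1−r²) ≥ 1.960  ⇔  n−2 ≥ (1.960)²·(1−r²)/r²
(1−r²)/r² = (1−0.0484)/0.0484 = 19.6612
n ≥ 2 + 3.8416·19.6612 = 2 + 75.5305 = 77.5305
⌈77.5305⌉ = 78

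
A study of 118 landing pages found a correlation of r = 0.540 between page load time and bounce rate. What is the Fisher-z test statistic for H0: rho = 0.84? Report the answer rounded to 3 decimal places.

Fisher z: atanh(0.540) = 0.604156, atanh(0.84) = 1.221174
z = (z_r − z_0)·√(n−3) = (0.604156 − 1.221174)·√115 = -0.617018 · 10.723805 = -6.617

-6.617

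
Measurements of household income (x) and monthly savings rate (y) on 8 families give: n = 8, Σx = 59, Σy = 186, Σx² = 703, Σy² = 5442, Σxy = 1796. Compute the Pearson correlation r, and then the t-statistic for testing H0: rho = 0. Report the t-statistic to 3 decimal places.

S_xy = nΣxy − ΣxΣy = 8·1796 − 59·186 = 14368 − 10974 = 3394
S_xx = nΣx² − (Σx)² = 8·703 − 59² = 5624 − 3481 = 2143
S_yy = nΣy² − (Σy)² = 8·5442 − 186² = 43536 − 34596 = 8940
r = S_xy / √(S_xx·S_yy) = 3394 / √(2143·8940) = 3394 / √19158420 = 3394 / 4377.0332 = 0.7754
t = r·√(n−2)/√(1−r²) = 0.7754·√6 / √(1−0.601245) = 1.899334 / 0.631471 = 3.008

3.008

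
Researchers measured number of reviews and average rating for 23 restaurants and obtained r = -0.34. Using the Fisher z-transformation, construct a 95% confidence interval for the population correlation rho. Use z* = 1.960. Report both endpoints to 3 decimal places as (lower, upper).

(-0.660, 0.084)

z_r = atanh(-0.34) = -0.354093;  SE = 1/√(n−3) = 1/√20 = 0.223607
z-limits: -0.354093 ± 1.960·0.223607 = -0.354093 ± 0.438270 = [-0.792363, 0.084177]
ρ-limits: (tanh -0.792363, tanh 0.084177) = (-0.660, 0.084)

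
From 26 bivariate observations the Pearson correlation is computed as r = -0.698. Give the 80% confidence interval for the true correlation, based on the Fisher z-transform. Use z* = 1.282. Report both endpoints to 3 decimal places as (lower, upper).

z_r = atanh(-0.698) = -0.863390;  SE = 1/√(n−3) = 1/√23 = 0.208514
z-limits: -0.863390 ± 1.282·0.208514 = -0.863390 ± 0.267315 = [-1.130705, -0.596075]
ρ-limits: (tanh -1.130705, tanh -0.596075) = (-0.811, -0.534)

(-0.811, -0.534)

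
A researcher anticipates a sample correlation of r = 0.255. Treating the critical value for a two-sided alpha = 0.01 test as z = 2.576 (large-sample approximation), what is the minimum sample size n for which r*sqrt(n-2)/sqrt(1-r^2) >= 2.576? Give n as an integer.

Need r·√(n−2)/√(1−r²) ≥ 2.576
√(n−2) ≥ 2.576·√(1−0.065025) / 0.255 = 2.576·0.966941 / 0.255 = 9.7680
n−2 ≥ 95.4138  ⇒  n ≥ 97.4138
Smallest integer n = 98

98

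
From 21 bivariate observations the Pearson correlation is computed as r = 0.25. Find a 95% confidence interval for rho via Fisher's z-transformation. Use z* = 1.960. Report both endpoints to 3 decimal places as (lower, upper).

z_r = atanh(0.25) = 0.255413;  SE = 1/√(n−3) = 1/√18 = 0.235702
z-limits: 0.255413 ± 1.960·0.235702 = 0.255413 ± 0.461976 = [-0.206563, 0.717389]
ρ-limits: (tanh -0.206563, tanh 0.717389) = (-0.204, 0.615)

(-0.204, 0.615)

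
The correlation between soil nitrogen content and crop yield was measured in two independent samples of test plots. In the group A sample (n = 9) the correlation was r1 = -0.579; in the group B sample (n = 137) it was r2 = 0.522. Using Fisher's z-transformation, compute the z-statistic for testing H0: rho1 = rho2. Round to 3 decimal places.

Fisher z-transforms: z1 = atanh(-0.579) = -0.660957, z2 = atanh(0.522) = 0.579085; difference d = -1.240042
Var(d) = 1/6 + 1/134 = 0.1666667 + 0.0074627 = 0.1741294
z = d/√Var(d) = -1.240042 / √0.1741294 = -1.240042 / 0.417288 = -2.972

-2.972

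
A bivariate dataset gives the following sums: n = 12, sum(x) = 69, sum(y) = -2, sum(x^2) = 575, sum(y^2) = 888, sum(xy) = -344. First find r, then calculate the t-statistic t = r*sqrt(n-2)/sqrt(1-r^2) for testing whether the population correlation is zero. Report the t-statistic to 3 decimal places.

Numerator: nΣxy − (Σx)(Σy) = 12·(-344) − (69)(-2) = -3990
Denominator: √[(nΣx²−(Σx)²)(nΣy²−(Σy)²)]
  nΣx²−(Σx)² = 12·575 − 4761 = 2139;  nΣy²−(Σy)² = 12·888 − 4 = 10652
  √(2139·10652) = √22784628 = 4773.3246
r = -3990 / 4773.3246 = -0.8359
t = r·√(n−2)/√(1−r²) = -0.8359·√10 / √(1−0.698729) = -2.643348 / 0.548882 = -4.816

-4.816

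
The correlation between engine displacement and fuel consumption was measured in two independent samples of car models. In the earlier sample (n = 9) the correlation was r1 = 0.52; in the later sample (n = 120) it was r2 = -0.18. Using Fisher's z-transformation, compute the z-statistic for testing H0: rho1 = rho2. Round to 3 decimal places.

Fisher z-transforms: z1 = atanh(0.52) = 0.576340, z2 = atanh(-0.18) = -0.181983; difference d = 0.758323
Var(d) = 1/6 + 1/117 = 0.1666667 + 0.0085470 = 0.1752137
z = d/√Var(d) = 0.758323 / √0.1752137 = 0.758323 / 0.418585 = 1.812

1.812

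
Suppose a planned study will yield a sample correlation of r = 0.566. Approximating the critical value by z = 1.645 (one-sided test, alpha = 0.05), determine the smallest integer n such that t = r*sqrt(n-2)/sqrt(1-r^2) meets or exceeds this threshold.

Need r·√(n−2)/√(1−r²) ≥ 1.645
√(n−2) ≥ 1.645·√(1−0.320356) / 0.566 = 1.645·0.824405 / 0.566 = 2.3960
n−2 ≥ 5.7408  ⇒  n ≥ 7.7408
Smallest integer n = 8

8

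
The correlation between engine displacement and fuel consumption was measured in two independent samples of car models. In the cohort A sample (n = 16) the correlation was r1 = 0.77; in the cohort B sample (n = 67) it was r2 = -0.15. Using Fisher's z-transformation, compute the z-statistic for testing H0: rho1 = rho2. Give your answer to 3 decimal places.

Fisher z-transforms: z1 = atanh(0.77) = 1.020328, z2 = atanh(-0.15) = -0.151140; difference d = 1.171468
Var(d) = 1/13 + 1/64 = 0.0769231 + 0.0156250 = 0.0925481
z = d/√Var(d) = 1.171468 / √0.0925481 = 1.171468 / 0.304217 = 3.851

3.851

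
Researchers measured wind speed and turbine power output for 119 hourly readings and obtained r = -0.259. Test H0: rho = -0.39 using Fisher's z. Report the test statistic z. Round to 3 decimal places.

1.581

Fisher z: atanh(-0.259) = -0.265036, atanh(-0.39) = -0.411800
z = (z_r − z_0)·√(n−3) = (-0.265036 − (-0.411800))·√116 = 0.146764 · 10.770330 = 1.581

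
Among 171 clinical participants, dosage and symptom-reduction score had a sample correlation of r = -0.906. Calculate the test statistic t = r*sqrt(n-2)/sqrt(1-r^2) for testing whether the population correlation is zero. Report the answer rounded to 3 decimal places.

t = r·√(n−2) / √(1−r²) with r = -0.906, n = 171
  = -0.906·√169 / √(1 − 0.820836)
  = -0.906·13.000000 / 0.423278
  = -11.778000 / 0.423278 = -27.826

-27.826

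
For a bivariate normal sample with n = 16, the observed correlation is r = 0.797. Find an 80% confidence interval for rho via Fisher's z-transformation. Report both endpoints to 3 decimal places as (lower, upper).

Fisher z: z_r = atanh(r) = ½·ln((1+0.797)/(1−0.797)) = 1.090334
SE(z) = 1/√(n−3) = 1/√13 = 0.277350
80% ⇒ z* = 1.282; margin = 1.282·0.277350 = 0.355563
CI on z-scale: (0.734771, 1.445897)
Back-transform: tanh(0.734771) = 0.625976, tanh(1.445897) = 0.894879

(0.626, 0.895)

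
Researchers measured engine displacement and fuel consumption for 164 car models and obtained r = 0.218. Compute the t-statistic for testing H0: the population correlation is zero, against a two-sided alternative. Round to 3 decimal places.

t = r·√(n−2) / √(1−r²) with r = 0.218, n = 164
  = 0.218·√162 / √(1 − 0.047524)
  = 0.218·12.727922 / 0.975949
  = 2.774687 / 0.975949 = 2.843

2.843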